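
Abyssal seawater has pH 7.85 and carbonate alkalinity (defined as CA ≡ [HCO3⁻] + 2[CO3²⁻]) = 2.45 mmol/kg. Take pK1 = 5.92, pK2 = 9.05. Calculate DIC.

CA = [HCO3⁻] + 2[CO3²⁻] = (α₁ + 2α₂)·DIC
At pH 7.85: [H⁺]/K1 = 10^-1.93 = 0.011749, K2/[H⁺] = 10^-1.20 = 0.063096
α₁ = 1/(1 + 0.011749 + 0.063096) = 1/1.0748 = 0.9304; α₂ = α₁·K2/[H⁺] = 0.05870
α₁ + 2α₂ = 1.0478
DIC = CA / (α₁ + 2α₂) = 2.45 / 1.0478 = 2.34 mmol/kg

DIC = 2.34 mmol/kg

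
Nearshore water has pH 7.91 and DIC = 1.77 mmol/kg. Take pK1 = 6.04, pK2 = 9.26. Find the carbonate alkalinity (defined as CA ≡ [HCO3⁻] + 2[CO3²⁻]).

CA = 1.82 mmol/kg

CA = [HCO3⁻] + 2[CO3²⁻] = (α₁ + 2α₂)·DIC
At pH 7.91: [H⁺]/K1 = 10^-1.87 = 0.013490, K2/[H⁺] = 10^-1.35 = 0.044668
α₁ = 1/(1 + 0.013490 + 0.044668) = 1/1.0582 = 0.9450; α₂ = α₁·K2/[H⁺] = 0.04221
α₁ + 2α₂ = 1.0295
CA = 1.0295 × 1.77 = 1.82 mmol/kg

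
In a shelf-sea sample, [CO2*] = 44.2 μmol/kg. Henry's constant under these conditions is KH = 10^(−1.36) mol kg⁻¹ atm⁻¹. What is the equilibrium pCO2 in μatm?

pCO2 = 1010 μatm

KH = 10^(−1.36) = 4.365×10^-2 mol kg⁻¹ atm⁻¹
pCO2 = [CO2*]/KH = 44.2×10^-6 / 4.365×10^-2 = 1.01×10^-3 atm = 1010 μatm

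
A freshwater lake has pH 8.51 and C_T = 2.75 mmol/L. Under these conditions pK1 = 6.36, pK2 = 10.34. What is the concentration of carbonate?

[CO3²⁻] = 0.0398 mmol/L

α₂ = 1 / (1 + [H⁺]/K2 + [H⁺]²/(K1K2)) = 1 / (1 + 10^+1.83 + 10^-0.32)
   = 1 / (1 + 67.608 + 0.47863) = 1/69.087 = 0.01447
[CO3²⁻] = α₂ × DIC = 0.01447 × 2.75 = 0.0398 mmol/L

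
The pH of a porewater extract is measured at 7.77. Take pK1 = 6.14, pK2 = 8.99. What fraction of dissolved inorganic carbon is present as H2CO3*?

α₀ = 0.0216

α₀ = 1 / (1 + K1/[H⁺] + K1K2/[H⁺]²) = 1 / (1 + 10^+1.63 + 10^+0.41)
   = 1 / (1 + 42.658 + 2.5704) = 1/46.228 = 0.02163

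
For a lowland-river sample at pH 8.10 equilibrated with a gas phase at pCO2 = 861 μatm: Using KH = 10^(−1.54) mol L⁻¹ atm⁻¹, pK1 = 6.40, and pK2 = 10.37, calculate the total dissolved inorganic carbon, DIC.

DIC = 1.28 mmol/L

[CO2*] = KH · pCO2 = 10^(−1.54) × 861×10^-6 = 2.483×10^-5 mol/L
α₀ = 1/(1 + K1/[H⁺] + K1K2/[H⁺]²) = 1/(1 + 10^+1.70 + 10^-0.57) = 0.01946
DIC = [CO2*]/α₀ = 2.483×10^-5 / 0.01946 = 1.28 mmol/L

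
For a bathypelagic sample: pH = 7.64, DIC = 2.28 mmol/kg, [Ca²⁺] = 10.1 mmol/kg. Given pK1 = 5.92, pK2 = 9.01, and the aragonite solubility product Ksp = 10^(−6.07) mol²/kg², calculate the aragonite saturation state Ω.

α₂ = 1 / (1 + [H⁺]/K2 + [H⁺]²/(K1K2)) = 1 / (1 + 10^+1.37 + 10^-0.35)
   = 1 / (1 + 23.442 + 0.44668) = 1/24.889 = 0.04018
[CO3²⁻] = α₂ × DIC = 0.04018 × 2.28 = 0.09161 mmol/kg
Ksp = 10^(−6.07) = 8.511×10^-7
Ω = [Ca²⁺][CO3²⁻]/Ksp = (10.1×10^-3)(9.161×10^-5) / 8.511×10^-7 = 1.09

Ω = 1.09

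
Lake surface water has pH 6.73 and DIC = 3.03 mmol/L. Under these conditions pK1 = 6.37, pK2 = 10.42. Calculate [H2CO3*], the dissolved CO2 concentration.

[CO2*] = 0.921 mmol/L

α₀ = 1 / (1 + K1/[H⁺] + K1K2/[H⁺]²) = 1 / (1 + 10^+0.36 + 10^-3.33)
   = 1 / (1 + 2.2909 + 0.00046774) = 1/3.2913 = 0.3038
[CO2*] = α₀ × DIC = 0.3038 × 3.03 = 0.921 mmol/L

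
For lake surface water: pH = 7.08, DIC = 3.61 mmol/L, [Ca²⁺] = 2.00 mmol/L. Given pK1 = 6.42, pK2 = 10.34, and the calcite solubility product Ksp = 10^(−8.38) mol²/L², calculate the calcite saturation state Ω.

α₂ = 1 / (1 + [H⁺]/K2 + [H⁺]²/(K1K2)) = 1 / (1 + 10^+3.26 + 10^+2.60)
   = 1 / (1 + 1819.7 + 398.11) = 1/2218.8 = 0.0004507
[CO3²⁻] = α₂ × DIC = 0.0004507 × 3.61 = 0.001627 mmol/L = 1.627 μmol/L
Ksp = 10^(−8.38) = 4.169×10^-9
Ω = [Ca²⁺][CO3²⁻]/Ksp = (2.00×10^-3)(1.627×10^-6) / 4.169×10^-9 = 0.781

Ω = 0.781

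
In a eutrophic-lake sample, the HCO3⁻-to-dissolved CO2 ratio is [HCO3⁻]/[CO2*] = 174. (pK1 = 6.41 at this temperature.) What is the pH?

pH = 8.65

From K1 = [H⁺][HCO3⁻]/[CO2*]:  pH = pK1 + log₁₀([HCO3⁻]/[CO2*])
log₁₀(174) = +2.241
pH = 6.41 + (+2.241) = 8.65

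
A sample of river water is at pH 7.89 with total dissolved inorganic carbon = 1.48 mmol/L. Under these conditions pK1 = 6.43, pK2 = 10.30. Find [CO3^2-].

α₂ = 1 / (1 + [H⁺]/K2 + [H⁺]²/(K1K2)) = 1 / (1 + 10^+2.41 + 10^+0.95)
   = 1 / (1 + 257.04 + 8.9125) = 1/266.95 = 0.003746
[CO3²⁻] = α₂ × DIC = 0.003746 × 1.48 = 0.00554 mmol/L = 5.54 μmol/L

[CO3²⁻] = 5.54 μmol/L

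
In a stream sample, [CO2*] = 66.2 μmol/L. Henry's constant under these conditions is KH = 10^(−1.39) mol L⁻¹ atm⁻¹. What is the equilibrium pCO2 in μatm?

pCO2 = 1630 μatm

KH = 10^(−1.39) = 4.074×10^-2 mol L⁻¹ atm⁻¹
pCO2 = [CO2*]/KH = 66.2×10^-6 / 4.074×10^-2 = 1.63×10^-3 atm = 1630 μatm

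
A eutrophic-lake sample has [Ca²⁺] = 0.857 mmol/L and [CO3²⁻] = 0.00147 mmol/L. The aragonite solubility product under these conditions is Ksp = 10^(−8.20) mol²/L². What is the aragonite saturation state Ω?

Ksp = 10^(−8.20) = 6.310×10^-9
Ω = [Ca²⁺][CO3²⁻]/Ksp = (0.857×10^-3)(0.00147×10^-3) / 6.310×10^-9 = 0.200

Ω = 0.200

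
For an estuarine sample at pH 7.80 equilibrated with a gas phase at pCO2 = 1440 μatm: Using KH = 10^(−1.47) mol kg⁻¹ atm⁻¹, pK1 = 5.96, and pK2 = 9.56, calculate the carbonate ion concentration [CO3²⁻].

[CO2*] = KH · pCO2 = 10^(−1.47) × 1440×10^-6 = 4.879×10^-5 mol/kg
α₀ = 1/(1 + K1/[H⁺] + K1K2/[H⁺]²) = 1/(1 + 10^+1.84 + 10^+0.08) = 0.01401
DIC = [CO2*]/α₀ = 4.879×10^-5 / 0.01401 = 3.483 mmol/kg
[CO3²⁻] = α₂·DIC; α₂ = 0.01684, so [CO3²⁻] = 0.01684 × 3.483 = 0.0587 mmol/kg

[CO3²⁻] = 0.0587 mmol/kg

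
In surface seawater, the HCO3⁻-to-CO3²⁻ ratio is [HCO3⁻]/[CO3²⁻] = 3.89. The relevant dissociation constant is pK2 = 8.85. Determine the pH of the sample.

pH = 8.26

From K2 = [H⁺][CO3²⁻]/[HCO3⁻]:  pH = pK2 − log₁₀([HCO3⁻]/[CO3²⁻])
log₁₀(3.89) = +0.590
pH = 8.85 − (+0.590) = 8.26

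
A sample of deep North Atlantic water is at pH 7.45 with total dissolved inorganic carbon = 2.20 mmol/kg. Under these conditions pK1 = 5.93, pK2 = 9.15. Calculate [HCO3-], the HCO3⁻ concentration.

α₁ = 1 / (1 + [H⁺]/K1 + K2/[H⁺]) = 1 / (1 + 10^-1.52 + 10^-1.70)
   = 1 / (1 + 0.030200 + 0.019953) = 1/1.0502 = 0.9522
[HCO3⁻] = α₁ × DIC = 0.9522 × 2.20 = 2.09 mmol/kg

[HCO3⁻] = 2.09 mmol/kg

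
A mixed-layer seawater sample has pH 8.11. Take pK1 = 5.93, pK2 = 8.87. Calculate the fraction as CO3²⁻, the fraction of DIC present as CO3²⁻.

α₂ = 0.147

α₂ = 1 / (1 + [H⁺]/K2 + [H⁺]²/(K1K2)) = 1 / (1 + 10^+0.76 + 10^-1.42)
   = 1 / (1 + 5.7544 + 0.038019) = 1/6.7924 = 0.1472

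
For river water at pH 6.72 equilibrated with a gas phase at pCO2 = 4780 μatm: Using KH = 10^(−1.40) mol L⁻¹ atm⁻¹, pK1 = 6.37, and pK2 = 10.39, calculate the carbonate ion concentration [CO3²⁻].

[CO3²⁻] = 0.0911 μmol/L

[CO2*] = KH · pCO2 = 10^(−1.40) × 4780×10^-6 = 1.903×10^-4 mol/L
α₀ = 1/(1 + K1/[H⁺] + K1K2/[H⁺]²) = 1/(1 + 10^+0.35 + 10^-3.32) = 0.3087
DIC = [CO2*]/α₀ = 1.903×10^-4 / 0.3087 = 0.6164 mmol/L
[CO3²⁻] = α₂·DIC; α₂ = 0.0001478, so [CO3²⁻] = 0.0001478 × 0.6164 = 9.11×10^-5 mmol/L = 0.0911 μmol/L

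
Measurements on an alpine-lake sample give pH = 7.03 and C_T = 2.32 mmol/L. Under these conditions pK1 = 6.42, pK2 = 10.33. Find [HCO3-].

[HCO3⁻] = 1.86 mmol/L

α₁ = 1 / (1 + [H⁺]/K1 + K2/[H⁺]) = 1 / (1 + 10^-0.61 + 10^-3.30)
   = 1 / (1 + 0.24547 + 0.00050119) = 1/1.2460 = 0.8026
[HCO3⁻] = α₁ × DIC = 0.8026 × 2.32 = 1.86 mmol/L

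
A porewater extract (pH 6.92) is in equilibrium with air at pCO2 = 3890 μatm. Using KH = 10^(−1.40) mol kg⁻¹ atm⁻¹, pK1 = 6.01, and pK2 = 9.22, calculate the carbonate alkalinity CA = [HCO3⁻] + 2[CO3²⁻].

CA = 1.27 mmol/kg

[CO2*] = KH · pCO2 = 10^(−1.40) × 3890×10^-6 = 1.549×10^-4 mol/kg
α₀ = 1/(1 + K1/[H⁺] + K1K2/[H⁺]²) = 1/(1 + 10^+0.91 + 10^-1.39) = 0.1091
DIC = [CO2*]/α₀ = 1.549×10^-4 / 0.1091 = 1.420 mmol/kg
CA = (α₁ + 2α₂)·DIC = (0.8865 + 2×0.004443) × 1.420 = 1.27 mmol/kg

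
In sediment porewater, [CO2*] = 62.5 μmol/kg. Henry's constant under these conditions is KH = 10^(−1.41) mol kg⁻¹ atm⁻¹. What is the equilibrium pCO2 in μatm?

pCO2 = 1610 μatm

KH = 10^(−1.41) = 3.890×10^-2 mol kg⁻¹ atm⁻¹
pCO2 = [CO2*]/KH = 62.5×10^-6 / 3.890×10^-2 = 1.61×10^-3 atm = 1610 μatm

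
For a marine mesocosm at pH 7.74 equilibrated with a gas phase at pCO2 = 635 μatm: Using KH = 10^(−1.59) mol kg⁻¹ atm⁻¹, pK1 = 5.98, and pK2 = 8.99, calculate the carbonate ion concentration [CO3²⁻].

[CO3²⁻] = 0.0528 mmol/kg

[CO2*] = KH · pCO2 = 10^(−1.59) × 635×10^-6 = 1.632×10^-5 mol/kg
α₀ = 1/(1 + K1/[H⁺] + K1K2/[H⁺]²) = 1/(1 + 10^+1.76 + 10^+0.51) = 0.01619
DIC = [CO2*]/α₀ = 1.632×10^-5 / 0.01619 = 1.008 mmol/kg
[CO3²⁻] = α₂·DIC; α₂ = 0.05238, so [CO3²⁻] = 0.05238 × 1.008 = 0.0528 mmol/kg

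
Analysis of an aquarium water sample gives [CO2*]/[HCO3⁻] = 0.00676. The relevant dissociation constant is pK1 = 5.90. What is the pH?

From K1 = [H⁺][HCO3⁻]/[CO2*]:  pH = pK1 − log₁₀([CO2*]/[HCO3⁻])
log₁₀(0.00676) = -2.170
pH = 5.90 − (-2.170) = 8.07

pH = 8.07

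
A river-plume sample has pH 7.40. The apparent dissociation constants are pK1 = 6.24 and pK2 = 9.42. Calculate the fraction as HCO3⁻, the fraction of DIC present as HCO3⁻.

α₁ = 1 / (1 + [H⁺]/K1 + K2/[H⁺]) = 1 / (1 + 10^-1.16 + 10^-2.02)
   = 1 / (1 + 0.069183 + 0.0095499) = 1/1.0787 = 0.9270

α₁ = 0.927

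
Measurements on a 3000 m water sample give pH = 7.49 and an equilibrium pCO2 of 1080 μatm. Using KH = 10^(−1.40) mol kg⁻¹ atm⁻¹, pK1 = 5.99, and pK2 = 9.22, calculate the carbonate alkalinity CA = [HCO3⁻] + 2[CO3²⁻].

CA = 1.41 mmol/kg

[CO2*] = KH · pCO2 = 10^(−1.40) × 1080×10^-6 = 4.300×10^-5 mol/kg
α₀ = 1/(1 + K1/[H⁺] + K1K2/[H⁺]²) = 1/(1 + 10^+1.50 + 10^-0.23) = 0.03011
DIC = [CO2*]/α₀ = 4.300×10^-5 / 0.03011 = 1.428 mmol/kg
CA = (α₁ + 2α₂)·DIC = (0.9522 + 2×0.01773) × 1.428 = 1.41 mmol/kg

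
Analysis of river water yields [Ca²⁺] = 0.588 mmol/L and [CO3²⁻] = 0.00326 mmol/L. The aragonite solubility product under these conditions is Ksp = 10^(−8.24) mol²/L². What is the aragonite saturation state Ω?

Ksp = 10^(−8.24) = 5.754×10^-9
Ω = [Ca²⁺][CO3²⁻]/Ksp = (0.588×10^-3)(0.00326×10^-3) / 5.754×10^-9 = 0.333

Ω = 0.333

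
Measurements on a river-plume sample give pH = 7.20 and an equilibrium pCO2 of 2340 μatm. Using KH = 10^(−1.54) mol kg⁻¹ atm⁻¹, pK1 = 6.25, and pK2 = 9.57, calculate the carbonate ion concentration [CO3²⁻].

[CO3²⁻] = 2.57 μmol/kg

[CO2*] = KH · pCO2 = 10^(−1.54) × 2340×10^-6 = 6.749×10^-5 mol/kg
α₀ = 1/(1 + K1/[H⁺] + K1K2/[H⁺]²) = 1/(1 + 10^+0.95 + 10^-1.42) = 0.1005
DIC = [CO2*]/α₀ = 6.749×10^-5 / 0.1005 = 0.6715 mmol/kg
[CO3²⁻] = α₂·DIC; α₂ = 0.003821, so [CO3²⁻] = 0.003821 × 0.6715 = 0.00257 mmol/kg = 2.57 μmol/kg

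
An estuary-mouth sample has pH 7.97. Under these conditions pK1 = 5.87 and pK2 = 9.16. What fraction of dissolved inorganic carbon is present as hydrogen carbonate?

α₁ = 1 / (1 + [H⁺]/K1 + K2/[H⁺]) = 1 / (1 + 10^-2.10 + 10^-1.19)
   = 1 / (1 + 0.0079433 + 0.064565) = 1/1.0725 = 0.9324

α₁ = 0.932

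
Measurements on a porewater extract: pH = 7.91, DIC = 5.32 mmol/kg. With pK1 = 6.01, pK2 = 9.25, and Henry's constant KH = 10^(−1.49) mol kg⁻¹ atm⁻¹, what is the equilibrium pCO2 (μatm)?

pCO2 = 1960 μatm

α₀ = 1 / (1 + K1/[H⁺] + K1K2/[H⁺]²) = 1 / (1 + 10^+1.90 + 10^+0.56)
   = 1 / (1 + 79.433 + 3.6308) = 1/84.064 = 0.01190
[CO2*] = α₀ × DIC = 0.01190 × 5.32 = 0.06329 mmol/kg
pCO2 = [CO2*]/KH = 6.329×10^-5 / 3.236×10^-2 = 1960 μatm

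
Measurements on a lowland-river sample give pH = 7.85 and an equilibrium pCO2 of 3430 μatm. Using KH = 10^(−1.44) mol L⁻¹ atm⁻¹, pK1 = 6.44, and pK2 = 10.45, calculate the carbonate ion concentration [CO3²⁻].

[CO2*] = KH · pCO2 = 10^(−1.44) × 3430×10^-6 = 1.245×10^-4 mol/L
α₀ = 1/(1 + K1/[H⁺] + K1K2/[H⁺]²) = 1/(1 + 10^+1.41 + 10^-1.19) = 0.03736
DIC = [CO2*]/α₀ = 1.245×10^-4 / 0.03736 = 3.334 mmol/L
[CO3²⁻] = α₂·DIC; α₂ = 0.002412, so [CO3²⁻] = 0.002412 × 3.334 = 0.00804 mmol/L = 8.04 μmol/L

[CO3²⁻] = 8.04 μmol/L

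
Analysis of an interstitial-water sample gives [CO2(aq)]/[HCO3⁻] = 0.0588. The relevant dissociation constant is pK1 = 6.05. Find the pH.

pH = 7.28

From K1 = [H⁺][HCO3⁻]/[CO2(aq)]:  pH = pK1 − log₁₀([CO2(aq)]/[HCO3⁻])
log₁₀(0.0588) = -1.231
pH = 6.05 − (-1.231) = 7.28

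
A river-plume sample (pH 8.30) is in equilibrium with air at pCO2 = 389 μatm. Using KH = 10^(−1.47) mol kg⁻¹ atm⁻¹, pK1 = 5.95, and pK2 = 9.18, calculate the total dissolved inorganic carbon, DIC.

[CO2*] = KH · pCO2 = 10^(−1.47) × 389×10^-6 = 1.318×10^-5 mol/kg
α₀ = 1/(1 + K1/[H⁺] + K1K2/[H⁺]²) = 1/(1 + 10^+2.35 + 10^+1.47) = 0.003931
DIC = [CO2*]/α₀ = 1.318×10^-5 / 0.003931 = 3.35 mmol/kg

DIC = 3.35 mmol/kg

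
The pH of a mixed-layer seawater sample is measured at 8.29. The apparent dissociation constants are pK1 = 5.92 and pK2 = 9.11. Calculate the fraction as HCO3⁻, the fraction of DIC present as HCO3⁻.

α₁ = 0.865

α₁ = 1 / (1 + [H⁺]/K1 + K2/[H⁺]) = 1 / (1 + 10^-2.37 + 10^-0.82)
   = 1 / (1 + 0.0042658 + 0.15136) = 1/1.1556 = 0.8653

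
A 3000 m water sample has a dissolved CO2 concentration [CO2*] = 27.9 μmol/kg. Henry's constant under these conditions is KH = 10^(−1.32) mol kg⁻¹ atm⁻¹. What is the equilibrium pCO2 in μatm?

KH = 10^(−1.32) = 4.786×10^-2 mol kg⁻¹ atm⁻¹
pCO2 = [CO2*]/KH = 27.9×10^-6 / 4.786×10^-2 = 5.83×10^-4 atm = 583 μatm

pCO2 = 583 μatm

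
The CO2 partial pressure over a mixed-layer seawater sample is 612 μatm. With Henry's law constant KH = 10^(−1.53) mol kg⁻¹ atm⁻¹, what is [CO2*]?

[CO2*] = 18.1 μmol/kg

KH = 10^(−1.53) = 2.951×10^-2 mol kg⁻¹ atm⁻¹
[CO2*] = KH · pCO2 = 2.951×10^-2 × 612×10^-6 atm = 1.81×10^-5 mol/kg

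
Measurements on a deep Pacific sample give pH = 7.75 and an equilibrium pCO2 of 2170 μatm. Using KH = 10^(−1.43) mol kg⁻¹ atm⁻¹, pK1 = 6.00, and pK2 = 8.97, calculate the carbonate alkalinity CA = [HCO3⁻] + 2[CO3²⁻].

[CO2*] = KH · pCO2 = 10^(−1.43) × 2170×10^-6 = 8.062×10^-5 mol/kg
α₀ = 1/(1 + K1/[H⁺] + K1K2/[H⁺]²) = 1/(1 + 10^+1.75 + 10^+0.53) = 0.01650
DIC = [CO2*]/α₀ = 8.062×10^-5 / 0.01650 = 4.888 mmol/kg
CA = (α₁ + 2α₂)·DIC = (0.9276 + 2×0.05589) × 4.888 = 5.08 mmol/kg

CA = 5.08 mmol/kg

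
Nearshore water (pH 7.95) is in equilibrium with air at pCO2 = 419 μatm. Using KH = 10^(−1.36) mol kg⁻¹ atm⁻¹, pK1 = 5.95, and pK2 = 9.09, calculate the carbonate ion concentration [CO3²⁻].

[CO2*] = KH · pCO2 = 10^(−1.36) × 419×10^-6 = 1.829×10^-5 mol/kg
α₀ = 1/(1 + K1/[H⁺] + K1K2/[H⁺]²) = 1/(1 + 10^+2.00 + 10^+0.86) = 0.009238
DIC = [CO2*]/α₀ = 1.829×10^-5 / 0.009238 = 1.980 mmol/kg
[CO3²⁻] = α₂·DIC; α₂ = 0.06693, so [CO3²⁻] = 0.06693 × 1.980 = 0.132 mmol/kg

[CO3²⁻] = 0.132 mmol/kg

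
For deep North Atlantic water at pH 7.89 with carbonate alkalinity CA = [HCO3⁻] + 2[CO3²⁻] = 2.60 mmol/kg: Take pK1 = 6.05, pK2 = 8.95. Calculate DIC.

CA = [HCO3⁻] + 2[CO3²⁻] = (α₁ + 2α₂)·DIC
At pH 7.89: [H⁺]/K1 = 10^-1.84 = 0.014454, K2/[H⁺] = 10^-1.06 = 0.087096
α₁ = 1/(1 + 0.014454 + 0.087096) = 1/1.1016 = 0.9078; α₂ = α₁·K2/[H⁺] = 0.07907
α₁ + 2α₂ = 1.0659
DIC = CA / (α₁ + 2α₂) = 2.60 / 1.0659 = 2.44 mmol/kg

DIC = 2.44 mmol/kg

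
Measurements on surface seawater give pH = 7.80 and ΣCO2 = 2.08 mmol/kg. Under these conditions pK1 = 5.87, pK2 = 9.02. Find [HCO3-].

α₁ = 1 / (1 + [H⁺]/K1 + K2/[H⁺]) = 1 / (1 + 10^-1.93 + 10^-1.22)
   = 1 / (1 + 0.011749 + 0.060256) = 1/1.0720 = 0.9328
[HCO3⁻] = α₁ × DIC = 0.9328 × 2.08 = 1.94 mmol/kg

[HCO3⁻] = 1.94 mmol/kg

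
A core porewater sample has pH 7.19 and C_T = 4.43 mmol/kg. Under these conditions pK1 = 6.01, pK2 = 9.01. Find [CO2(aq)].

α₀ = 1 / (1 + K1/[H⁺] + K1K2/[H⁺]²) = 1 / (1 + 10^+1.18 + 10^-0.64)
   = 1 / (1 + 15.136 + 0.22909) = 1/16.365 = 0.06111
[CO2*] = α₀ × DIC = 0.06111 × 4.43 = 0.271 mmol/kg

[CO2*] = 0.271 mmol/kg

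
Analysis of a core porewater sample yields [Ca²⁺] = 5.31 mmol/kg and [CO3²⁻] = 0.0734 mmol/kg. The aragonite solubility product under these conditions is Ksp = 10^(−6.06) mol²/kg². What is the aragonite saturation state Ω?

Ksp = 10^(−6.06) = 8.710×10^-7
Ω = [Ca²⁺][CO3²⁻]/Ksp = (5.31×10^-3)(0.0734×10^-3) / 8.710×10^-7 = 0.447

Ω = 0.447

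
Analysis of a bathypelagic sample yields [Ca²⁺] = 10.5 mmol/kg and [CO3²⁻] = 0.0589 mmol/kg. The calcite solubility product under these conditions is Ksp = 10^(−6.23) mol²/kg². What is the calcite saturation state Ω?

Ksp = 10^(−6.23) = 5.888×10^-7
Ω = [Ca²⁺][CO3²⁻]/Ksp = (10.5×10^-3)(0.0589×10^-3) / 5.888×10^-7 = 1.05

Ω = 1.05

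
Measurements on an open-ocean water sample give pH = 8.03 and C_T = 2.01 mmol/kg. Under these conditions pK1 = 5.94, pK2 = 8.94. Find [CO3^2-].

[CO3²⁻] = 0.219 mmol/kg

α₂ = 1 / (1 + [H⁺]/K2 + [H⁺]²/(K1K2)) = 1 / (1 + 10^+0.91 + 10^-1.18)
   = 1 / (1 + 8.1283 + 0.066069) = 1/9.1944 = 0.1088
[CO3²⁻] = α₂ × DIC = 0.1088 × 2.01 = 0.219 mmol/kg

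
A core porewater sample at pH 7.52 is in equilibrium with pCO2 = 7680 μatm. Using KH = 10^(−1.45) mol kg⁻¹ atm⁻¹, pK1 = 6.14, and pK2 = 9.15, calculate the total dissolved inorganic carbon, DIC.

DIC = 6.96 mmol/kg

[CO2*] = KH · pCO2 = 10^(−1.45) × 7680×10^-6 = 2.725×10^-4 mol/kg
α₀ = 1/(1 + K1/[H⁺] + K1K2/[H⁺]²) = 1/(1 + 10^+1.38 + 10^-0.25) = 0.03914
DIC = [CO2*]/α₀ = 2.725×10^-4 / 0.03914 = 6.96 mmol/kg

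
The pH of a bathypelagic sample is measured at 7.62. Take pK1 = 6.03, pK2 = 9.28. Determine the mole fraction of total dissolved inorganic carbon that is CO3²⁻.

α₂ = 1 / (1 + [H⁺]/K2 + [H⁺]²/(K1K2)) = 1 / (1 + 10^+1.66 + 10^+0.07)
   = 1 / (1 + 45.709 + 1.1749) = 1/47.884 = 0.02088

α₂ = 0.0209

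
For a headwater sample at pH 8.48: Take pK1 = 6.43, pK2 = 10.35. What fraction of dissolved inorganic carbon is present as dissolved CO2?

α₀ = 0.00872

α₀ = 1 / (1 + K1/[H⁺] + K1K2/[H⁺]²) = 1 / (1 + 10^+2.05 + 10^+0.18)
   = 1 / (1 + 112.20 + 1.5136) = 1/114.72 = 0.008717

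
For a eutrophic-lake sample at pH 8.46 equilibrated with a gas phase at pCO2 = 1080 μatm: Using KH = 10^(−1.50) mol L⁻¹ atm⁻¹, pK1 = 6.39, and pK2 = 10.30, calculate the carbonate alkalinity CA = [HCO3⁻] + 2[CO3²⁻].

[CO2*] = KH · pCO2 = 10^(−1.50) × 1080×10^-6 = 3.415×10^-5 mol/L
α₀ = 1/(1 + K1/[H⁺] + K1K2/[H⁺]²) = 1/(1 + 10^+2.07 + 10^+0.23) = 0.008320
DIC = [CO2*]/α₀ = 3.415×10^-5 / 0.008320 = 4.105 mmol/L
CA = (α₁ + 2α₂)·DIC = (0.9775 + 2×0.01413) × 4.105 = 4.13 mmol/L

CA = 4.13 mmol/L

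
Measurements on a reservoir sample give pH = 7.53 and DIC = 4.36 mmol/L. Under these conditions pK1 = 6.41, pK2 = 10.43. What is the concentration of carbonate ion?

α₂ = 1 / (1 + [H⁺]/K2 + [H⁺]²/(K1K2)) = 1 / (1 + 10^+2.90 + 10^+1.78)
   = 1 / (1 + 794.33 + 60.256) = 1/855.58 = 0.001169
[CO3²⁻] = α₂ × DIC = 0.001169 × 4.36 = 0.00510 mmol/L = 5.10 μmol/L

[CO3²⁻] = 5.10 μmol/L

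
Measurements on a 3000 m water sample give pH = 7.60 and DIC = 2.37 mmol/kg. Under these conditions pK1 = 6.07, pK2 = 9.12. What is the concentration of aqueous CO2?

α₀ = 1 / (1 + K1/[H⁺] + K1K2/[H⁺]²) = 1 / (1 + 10^+1.53 + 10^+0.01)
   = 1 / (1 + 33.884 + 1.0233) = 1/35.908 = 0.02785
[CO2*] = α₀ × DIC = 0.02785 × 2.37 = 0.0660 mmol/kg

[CO2*] = 0.0660 mmol/kg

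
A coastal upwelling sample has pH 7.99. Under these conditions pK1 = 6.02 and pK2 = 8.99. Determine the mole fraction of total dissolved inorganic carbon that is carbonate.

α₂ = 1 / (1 + [H⁺]/K2 + [H⁺]²/(K1K2)) = 1 / (1 + 10^+1.00 + 10^-0.97)
   = 1 / (1 + 10.000 + 0.10715) = 1/11.107 = 0.09003

α₂ = 0.0900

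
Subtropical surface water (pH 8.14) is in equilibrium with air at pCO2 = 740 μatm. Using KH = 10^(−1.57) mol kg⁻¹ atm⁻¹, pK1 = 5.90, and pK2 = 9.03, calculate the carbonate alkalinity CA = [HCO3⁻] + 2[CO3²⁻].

CA = 4.35 mmol/kg

[CO2*] = KH · pCO2 = 10^(−1.57) × 740×10^-6 = 1.992×10^-5 mol/kg
α₀ = 1/(1 + K1/[H⁺] + K1K2/[H⁺]²) = 1/(1 + 10^+2.24 + 10^+1.35) = 0.005072
DIC = [CO2*]/α₀ = 1.992×10^-5 / 0.005072 = 3.927 mmol/kg
CA = (α₁ + 2α₂)·DIC = (0.8814 + 2×0.1135) × 3.927 = 4.35 mmol/kg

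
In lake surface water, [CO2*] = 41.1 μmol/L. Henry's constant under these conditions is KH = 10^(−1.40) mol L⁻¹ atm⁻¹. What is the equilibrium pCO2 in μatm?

KH = 10^(−1.40) = 3.981×10^-2 mol L⁻¹ atm⁻¹
pCO2 = [CO2*]/KH = 41.1×10^-6 / 3.981×10^-2 = 1.03×10^-3 atm = 1030 μatm

pCO2 = 1030 μatm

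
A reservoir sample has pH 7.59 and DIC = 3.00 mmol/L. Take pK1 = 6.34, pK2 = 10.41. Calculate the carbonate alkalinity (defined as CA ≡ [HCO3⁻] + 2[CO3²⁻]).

CA = 2.84 mmol/L

CA = [HCO3⁻] + 2[CO3²⁻] = (α₁ + 2α₂)·DIC
At pH 7.59: [H⁺]/K1 = 10^-1.25 = 0.056234, K2/[H⁺] = 10^-2.82 = 0.0015136
α₁ = 1/(1 + 0.056234 + 0.0015136) = 1/1.0577 = 0.9454; α₂ = α₁·K2/[H⁺] = 0.001431
α₁ + 2α₂ = 0.9483
CA = 0.9483 × 3.00 = 2.84 mmol/L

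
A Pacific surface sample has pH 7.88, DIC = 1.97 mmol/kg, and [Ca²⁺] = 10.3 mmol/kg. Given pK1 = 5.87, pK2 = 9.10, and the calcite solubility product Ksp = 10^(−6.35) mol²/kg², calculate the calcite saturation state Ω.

α₂ = 1 / (1 + [H⁺]/K2 + [H⁺]²/(K1K2)) = 1 / (1 + 10^+1.22 + 10^-0.79)
   = 1 / (1 + 16.596 + 0.16218) = 1/17.758 = 0.05631
[CO3²⁻] = α₂ × DIC = 0.05631 × 1.97 = 0.1109 mmol/kg
Ksp = 10^(−6.35) = 4.467×10^-7
Ω = [Ca²⁺][CO3²⁻]/Ksp = (10.3×10^-3)(1.109×10^-4) / 4.467×10^-7 = 2.56

Ω = 2.56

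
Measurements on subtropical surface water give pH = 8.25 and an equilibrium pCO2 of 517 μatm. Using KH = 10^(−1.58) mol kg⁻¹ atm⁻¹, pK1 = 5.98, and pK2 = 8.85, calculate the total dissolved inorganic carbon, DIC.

DIC = 3.18 mmol/kg

[CO2*] = KH · pCO2 = 10^(−1.58) × 517×10^-6 = 1.360×10^-5 mol/kg
α₀ = 1/(1 + K1/[H⁺] + K1K2/[H⁺]²) = 1/(1 + 10^+2.27 + 10^+1.67) = 0.004274
DIC = [CO2*]/α₀ = 1.360×10^-5 / 0.004274 = 3.18 mmol/kg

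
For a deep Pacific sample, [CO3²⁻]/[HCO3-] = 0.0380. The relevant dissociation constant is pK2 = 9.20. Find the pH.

From K2 = [H⁺][CO3²⁻]/[HCO3-]:  pH = pK2 + log₁₀([CO3²⁻]/[HCO3-])
log₁₀(0.0380) = -1.420
pH = 9.20 + (-1.420) = 7.78

pH = 7.78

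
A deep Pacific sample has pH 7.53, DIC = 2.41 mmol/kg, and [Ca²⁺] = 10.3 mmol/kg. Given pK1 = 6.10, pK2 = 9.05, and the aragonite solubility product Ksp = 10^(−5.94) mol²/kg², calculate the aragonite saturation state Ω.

Ω = 0.612

α₂ = 1 / (1 + [H⁺]/K2 + [H⁺]²/(K1K2)) = 1 / (1 + 10^+1.52 + 10^+0.09)
   = 1 / (1 + 33.113 + 1.2303) = 1/35.343 = 0.02829
[CO3²⁻] = α₂ × DIC = 0.02829 × 2.41 = 0.06819 mmol/kg
Ksp = 10^(−5.94) = 1.148×10^-6
Ω = [Ca²⁺][CO3²⁻]/Ksp = (10.3×10^-3)(6.819×10^-5) / 1.148×10^-6 = 0.612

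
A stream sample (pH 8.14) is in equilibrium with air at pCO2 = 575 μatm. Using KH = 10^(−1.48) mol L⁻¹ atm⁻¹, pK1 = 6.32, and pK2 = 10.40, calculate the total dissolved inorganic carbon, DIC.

[CO2*] = KH · pCO2 = 10^(−1.48) × 575×10^-6 = 1.904×10^-5 mol/L
α₀ = 1/(1 + K1/[H⁺] + K1K2/[H⁺]²) = 1/(1 + 10^+1.82 + 10^-0.44) = 0.01483
DIC = [CO2*]/α₀ = 1.904×10^-5 / 0.01483 = 1.28 mmol/L

DIC = 1.28 mmol/L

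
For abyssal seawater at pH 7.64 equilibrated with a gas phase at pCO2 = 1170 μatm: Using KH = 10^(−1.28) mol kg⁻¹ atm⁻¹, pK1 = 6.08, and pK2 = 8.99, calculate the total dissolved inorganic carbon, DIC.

[CO2*] = KH · pCO2 = 10^(−1.28) × 1170×10^-6 = 6.140×10^-5 mol/kg
α₀ = 1/(1 + K1/[H⁺] + K1K2/[H⁺]²) = 1/(1 + 10^+1.56 + 10^+0.21) = 0.02569
DIC = [CO2*]/α₀ = 6.140×10^-5 / 0.02569 = 2.39 mmol/kg

DIC = 2.39 mmol/kg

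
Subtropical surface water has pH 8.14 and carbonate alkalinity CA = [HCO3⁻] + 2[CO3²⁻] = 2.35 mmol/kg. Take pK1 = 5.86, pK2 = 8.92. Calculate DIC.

CA = [HCO3⁻] + 2[CO3²⁻] = (α₁ + 2α₂)·DIC
At pH 8.14: [H⁺]/K1 = 10^-2.28 = 0.0052481, K2/[H⁺] = 10^-0.78 = 0.16596
α₁ = 1/(1 + 0.0052481 + 0.16596) = 1/1.1712 = 0.8538; α₂ = α₁·K2/[H⁺] = 0.1417
α₁ + 2α₂ = 1.1372
DIC = CA / (α₁ + 2α₂) = 2.35 / 1.1372 = 2.07 mmol/kg

DIC = 2.07 mmol/kg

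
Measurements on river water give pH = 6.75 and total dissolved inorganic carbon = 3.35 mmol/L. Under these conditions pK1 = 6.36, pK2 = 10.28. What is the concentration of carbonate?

α₂ = 1 / (1 + [H⁺]/K2 + [H⁺]²/(K1K2)) = 1 / (1 + 10^+3.53 + 10^+3.14)
   = 1 / (1 + 3388.4 + 1380.4) = 1/4769.8 = 0.0002097
[CO3²⁻] = α₂ × DIC = 0.0002097 × 3.35 = 0.000702 mmol/L = 0.702 μmol/L

[CO3²⁻] = 0.702 μmol/L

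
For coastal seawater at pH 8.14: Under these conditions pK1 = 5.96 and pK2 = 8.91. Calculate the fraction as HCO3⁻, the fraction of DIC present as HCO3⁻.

α₁ = 0.850

α₁ = 1 / (1 + [H⁺]/K1 + K2/[H⁺]) = 1 / (1 + 10^-2.18 + 10^-0.77)
   = 1 / (1 + 0.0066069 + 0.16982) = 1/1.1764 = 0.8500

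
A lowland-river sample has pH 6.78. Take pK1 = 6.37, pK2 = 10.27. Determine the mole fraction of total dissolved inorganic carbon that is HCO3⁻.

α₁ = 0.720

α₁ = 1 / (1 + [H⁺]/K1 + K2/[H⁺]) = 1 / (1 + 10^-0.41 + 10^-3.49)
   = 1 / (1 + 0.38905 + 0.00032359) = 1/1.3894 = 0.7198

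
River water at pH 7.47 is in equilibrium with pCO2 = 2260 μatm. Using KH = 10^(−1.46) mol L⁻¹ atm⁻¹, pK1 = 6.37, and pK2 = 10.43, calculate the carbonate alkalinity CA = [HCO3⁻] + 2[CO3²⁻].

CA = 0.989 mmol/L

[CO2*] = KH · pCO2 = 10^(−1.46) × 2260×10^-6 = 7.836×10^-5 mol/L
α₀ = 1/(1 + K1/[H⁺] + K1K2/[H⁺]²) = 1/(1 + 10^+1.10 + 10^-1.86) = 0.07351
DIC = [CO2*]/α₀ = 7.836×10^-5 / 0.07351 = 1.066 mmol/L
CA = (α₁ + 2α₂)·DIC = (0.9255 + 2×0.001015) × 1.066 = 0.989 mmol/L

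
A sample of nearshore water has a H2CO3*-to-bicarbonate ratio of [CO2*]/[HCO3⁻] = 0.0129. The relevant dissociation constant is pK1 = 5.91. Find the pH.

pH = 7.80

From K1 = [H⁺][HCO3⁻]/[CO2*]:  pH = pK1 − log₁₀([CO2*]/[HCO3⁻])
log₁₀(0.0129) = -1.889
pH = 5.91 − (-1.889) = 7.80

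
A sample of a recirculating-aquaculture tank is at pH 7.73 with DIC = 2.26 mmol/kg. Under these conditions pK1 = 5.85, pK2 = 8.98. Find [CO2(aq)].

α₀ = 1 / (1 + K1/[H⁺] + K1K2/[H⁺]²) = 1 / (1 + 10^+1.88 + 10^+0.63)
   = 1 / (1 + 75.858 + 4.2658) = 1/81.124 = 0.01233
[CO2*] = α₀ × DIC = 0.01233 × 2.26 = 0.0279 mmol/kg

[CO2*] = 0.0279 mmol/kg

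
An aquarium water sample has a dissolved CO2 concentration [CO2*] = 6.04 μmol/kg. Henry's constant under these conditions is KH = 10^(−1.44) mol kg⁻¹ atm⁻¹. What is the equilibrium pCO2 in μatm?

pCO2 = 166 μatm

KH = 10^(−1.44) = 3.631×10^-2 mol kg⁻¹ atm⁻¹
pCO2 = [CO2*]/KH = 6.04×10^-6 / 3.631×10^-2 = 1.66×10^-4 atm = 166 μatm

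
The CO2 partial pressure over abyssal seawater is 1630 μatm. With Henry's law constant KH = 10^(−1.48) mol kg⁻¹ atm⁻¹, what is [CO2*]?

[CO2*] = 54.0 μmol/kg

KH = 10^(−1.48) = 3.311×10^-2 mol kg⁻¹ atm⁻¹
[CO2*] = KH · pCO2 = 3.311×10^-2 × 1630×10^-6 atm = 5.40×10^-5 mol/kg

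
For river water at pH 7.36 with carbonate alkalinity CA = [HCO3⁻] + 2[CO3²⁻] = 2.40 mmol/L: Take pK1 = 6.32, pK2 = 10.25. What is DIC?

DIC = 2.62 mmol/L

CA = [HCO3⁻] + 2[CO3²⁻] = (α₁ + 2α₂)·DIC
At pH 7.36: [H⁺]/K1 = 10^-1.04 = 0.091201, K2/[H⁺] = 10^-2.89 = 0.0012882
α₁ = 1/(1 + 0.091201 + 0.0012882) = 1/1.0925 = 0.9153; α₂ = α₁·K2/[H⁺] = 0.001179
α₁ + 2α₂ = 0.9177
DIC = CA / (α₁ + 2α₂) = 2.40 / 0.9177 = 2.62 mmol/L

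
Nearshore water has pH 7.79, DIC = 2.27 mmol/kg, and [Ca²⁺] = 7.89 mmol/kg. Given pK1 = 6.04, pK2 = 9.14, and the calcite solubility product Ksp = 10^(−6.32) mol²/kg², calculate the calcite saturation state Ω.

α₂ = 1 / (1 + [H⁺]/K2 + [H⁺]²/(K1K2)) = 1 / (1 + 10^+1.35 + 10^-0.40)
   = 1 / (1 + 22.387 + 0.39811) = 1/23.785 = 0.04204
[CO3²⁻] = α₂ × DIC = 0.04204 × 2.27 = 0.09544 mmol/kg
Ksp = 10^(−6.32) = 4.786×10^-7
Ω = [Ca²⁺][CO3²⁻]/Ksp = (7.89×10^-3)(9.544×10^-5) / 4.786×10^-7 = 1.57

Ω = 1.57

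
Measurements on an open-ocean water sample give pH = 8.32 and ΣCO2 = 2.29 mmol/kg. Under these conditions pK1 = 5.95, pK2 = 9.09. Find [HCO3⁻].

α₁ = 1 / (1 + [H⁺]/K1 + K2/[H⁺]) = 1 / (1 + 10^-2.37 + 10^-0.77)
   = 1 / (1 + 0.0042658 + 0.16982) = 1/1.1741 = 0.8517
[HCO3⁻] = α₁ × DIC = 0.8517 × 2.29 = 1.95 mmol/kg

[HCO3⁻] = 1.95 mmol/kg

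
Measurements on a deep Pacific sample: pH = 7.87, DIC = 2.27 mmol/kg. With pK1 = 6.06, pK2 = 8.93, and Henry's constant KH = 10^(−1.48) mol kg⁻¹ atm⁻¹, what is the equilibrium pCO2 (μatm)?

α₀ = 1 / (1 + K1/[H⁺] + K1K2/[H⁺]²) = 1 / (1 + 10^+1.81 + 10^+0.75)
   = 1 / (1 + 64.565 + 5.6234) = 1/71.189 = 0.01405
[CO2*] = α₀ × DIC = 0.01405 × 2.27 = 0.03189 mmol/kg
pCO2 = [CO2*]/KH = 3.189×10^-5 / 3.311×10^-2 = 963 μatm

pCO2 = 963 μatm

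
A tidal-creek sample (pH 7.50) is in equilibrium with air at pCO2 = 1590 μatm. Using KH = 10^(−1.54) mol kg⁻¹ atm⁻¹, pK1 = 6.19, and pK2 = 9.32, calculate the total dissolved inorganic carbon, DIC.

DIC = 0.996 mmol/kg

[CO2*] = KH · pCO2 = 10^(−1.54) × 1590×10^-6 = 4.586×10^-5 mol/kg
α₀ = 1/(1 + K1/[H⁺] + K1K2/[H⁺]²) = 1/(1 + 10^+1.31 + 10^-0.51) = 0.04603
DIC = [CO2*]/α₀ = 4.586×10^-5 / 0.04603 = 0.996 mmol/kg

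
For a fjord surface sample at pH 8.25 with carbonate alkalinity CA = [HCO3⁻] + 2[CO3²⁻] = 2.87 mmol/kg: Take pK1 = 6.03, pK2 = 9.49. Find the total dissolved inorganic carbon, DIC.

CA = [HCO3⁻] + 2[CO3²⁻] = (α₁ + 2α₂)·DIC
At pH 8.25: [H⁺]/K1 = 10^-2.22 = 0.0060256, K2/[H⁺] = 10^-1.24 = 0.057544
α₁ = 1/(1 + 0.0060256 + 0.057544) = 1/1.0636 = 0.9402; α₂ = α₁·K2/[H⁺] = 0.05410
α₁ + 2α₂ = 1.0484
DIC = CA / (α₁ + 2α₂) = 2.87 / 1.0484 = 2.74 mmol/kg

DIC = 2.74 mmol/kg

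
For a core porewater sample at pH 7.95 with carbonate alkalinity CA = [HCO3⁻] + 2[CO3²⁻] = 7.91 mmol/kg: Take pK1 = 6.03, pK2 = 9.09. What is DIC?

CA = [HCO3⁻] + 2[CO3²⁻] = (α₁ + 2α₂)·DIC
At pH 7.95: [H⁺]/K1 = 10^-1.92 = 0.012023, K2/[H⁺] = 10^-1.14 = 0.072444
α₁ = 1/(1 + 0.012023 + 0.072444) = 1/1.0845 = 0.9221; α₂ = α₁·K2/[H⁺] = 0.06680
α₁ + 2α₂ = 1.0557
DIC = CA / (α₁ + 2α₂) = 7.91 / 1.0557 = 7.49 mmol/kg

DIC = 7.49 mmol/kg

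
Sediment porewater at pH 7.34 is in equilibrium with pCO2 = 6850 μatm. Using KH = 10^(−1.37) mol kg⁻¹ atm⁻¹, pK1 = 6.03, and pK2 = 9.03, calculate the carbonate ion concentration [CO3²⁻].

[CO3²⁻] = 0.122 mmol/kg

[CO2*] = KH · pCO2 = 10^(−1.37) × 6850×10^-6 = 2.922×10^-4 mol/kg
α₀ = 1/(1 + K1/[H⁺] + K1K2/[H⁺]²) = 1/(1 + 10^+1.31 + 10^-0.38) = 0.04580
DIC = [CO2*]/α₀ = 2.922×10^-4 / 0.04580 = 6.380 mmol/kg
[CO3²⁻] = α₂·DIC; α₂ = 0.01909, so [CO3²⁻] = 0.01909 × 6.380 = 0.122 mmol/kg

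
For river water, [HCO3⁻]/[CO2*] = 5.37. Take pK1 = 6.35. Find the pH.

From K1 = [H⁺][HCO3⁻]/[CO2*]:  pH = pK1 + log₁₀([HCO3⁻]/[CO2*])
log₁₀(5.37) = +0.730
pH = 6.35 + (+0.730) = 7.08

pH = 7.08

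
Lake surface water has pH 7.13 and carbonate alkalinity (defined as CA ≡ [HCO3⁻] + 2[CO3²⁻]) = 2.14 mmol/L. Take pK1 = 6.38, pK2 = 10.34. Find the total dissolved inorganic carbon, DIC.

DIC = 2.52 mmol/L

CA = [HCO3⁻] + 2[CO3²⁻] = (α₁ + 2α₂)·DIC
At pH 7.13: [H⁺]/K1 = 10^-0.75 = 0.17783, K2/[H⁺] = 10^-3.21 = 0.00061660
α₁ = 1/(1 + 0.17783 + 0.00061660) = 1/1.1784 = 0.8486; α₂ = α₁·K2/[H⁺] = 0.0005232
α₁ + 2α₂ = 0.8496
DIC = CA / (α₁ + 2α₂) = 2.14 / 0.8496 = 2.52 mmol/L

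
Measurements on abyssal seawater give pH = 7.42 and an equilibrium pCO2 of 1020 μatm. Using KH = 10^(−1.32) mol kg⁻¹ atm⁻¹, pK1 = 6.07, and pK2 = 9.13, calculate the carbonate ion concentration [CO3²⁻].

[CO2*] = KH · pCO2 = 10^(−1.32) × 1020×10^-6 = 4.882×10^-5 mol/kg
α₀ = 1/(1 + K1/[H⁺] + K1K2/[H⁺]²) = 1/(1 + 10^+1.35 + 10^-0.36) = 0.04197
DIC = [CO2*]/α₀ = 4.882×10^-5 / 0.04197 = 1.163 mmol/kg
[CO3²⁻] = α₂·DIC; α₂ = 0.01832, so [CO3²⁻] = 0.01832 × 1.163 = 0.0213 mmol/kg

[CO3²⁻] = 0.0213 mmol/kg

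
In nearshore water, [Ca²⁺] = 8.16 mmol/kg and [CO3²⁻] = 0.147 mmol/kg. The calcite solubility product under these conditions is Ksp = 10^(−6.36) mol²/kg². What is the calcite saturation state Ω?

Ksp = 10^(−6.36) = 4.365×10^-7
Ω = [Ca²⁺][CO3²⁻]/Ksp = (8.16×10^-3)(0.147×10^-3) / 4.365×10^-7 = 2.75

Ω = 2.75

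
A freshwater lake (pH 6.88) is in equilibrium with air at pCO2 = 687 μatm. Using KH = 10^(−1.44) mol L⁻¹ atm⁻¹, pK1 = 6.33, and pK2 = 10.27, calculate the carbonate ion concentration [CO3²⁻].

[CO2*] = KH · pCO2 = 10^(−1.44) × 687×10^-6 = 2.494×10^-5 mol/L
α₀ = 1/(1 + K1/[H⁺] + K1K2/[H⁺]²) = 1/(1 + 10^+0.55 + 10^-2.84) = 0.2198
DIC = [CO2*]/α₀ = 2.494×10^-5 / 0.2198 = 0.1135 mmol/L
[CO3²⁻] = α₂·DIC; α₂ = 0.0003177, so [CO3²⁻] = 0.0003177 × 0.1135 = 3.61×10^-5 mmol/L = 0.0361 μmol/L

[CO3²⁻] = 0.0361 μmol/L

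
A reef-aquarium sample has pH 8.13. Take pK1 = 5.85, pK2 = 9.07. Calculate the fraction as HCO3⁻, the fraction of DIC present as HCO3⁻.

α₁ = 1 / (1 + [H⁺]/K1 + K2/[H⁺]) = 1 / (1 + 10^-2.28 + 10^-0.94)
   = 1 / (1 + 0.0052481 + 0.11482) = 1/1.1201 = 0.8928

α₁ = 0.893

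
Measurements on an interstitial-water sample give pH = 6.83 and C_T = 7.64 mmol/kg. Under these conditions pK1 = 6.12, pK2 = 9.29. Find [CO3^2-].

α₂ = 1 / (1 + [H⁺]/K2 + [H⁺]²/(K1K2)) = 1 / (1 + 10^+2.46 + 10^+1.75)
   = 1 / (1 + 288.40 + 56.234) = 1/345.64 = 0.002893
[CO3²⁻] = α₂ × DIC = 0.002893 × 7.64 = 0.0221 mmol/kg

[CO3²⁻] = 0.0221 mmol/kg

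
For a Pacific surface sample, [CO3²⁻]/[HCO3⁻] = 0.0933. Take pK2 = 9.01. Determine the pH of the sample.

From K2 = [H⁺][CO3²⁻]/[HCO3⁻]:  pH = pK2 + log₁₀([CO3²⁻]/[HCO3⁻])
log₁₀(0.0933) = -1.030
pH = 9.01 + (-1.030) = 7.98

pH = 7.98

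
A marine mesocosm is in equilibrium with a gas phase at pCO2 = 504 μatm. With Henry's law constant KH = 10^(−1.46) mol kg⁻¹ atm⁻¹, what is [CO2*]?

KH = 10^(−1.46) = 3.467×10^-2 mol kg⁻¹ atm⁻¹
[CO2*] = KH · pCO2 = 3.467×10^-2 × 504×10^-6 atm = 1.75×10^-5 mol/kg

[CO2*] = 17.5 μmol/kg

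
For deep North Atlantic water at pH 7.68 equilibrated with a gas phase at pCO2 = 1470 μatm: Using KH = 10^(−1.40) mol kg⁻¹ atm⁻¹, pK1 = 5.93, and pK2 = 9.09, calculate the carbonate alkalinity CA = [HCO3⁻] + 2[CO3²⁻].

[CO2*] = KH · pCO2 = 10^(−1.40) × 1470×10^-6 = 5.852×10^-5 mol/kg
α₀ = 1/(1 + K1/[H⁺] + K1K2/[H⁺]²) = 1/(1 + 10^+1.75 + 10^+0.34) = 0.01683
DIC = [CO2*]/α₀ = 5.852×10^-5 / 0.01683 = 3.477 mmol/kg
CA = (α₁ + 2α₂)·DIC = (0.9464 + 2×0.03682) × 3.477 = 3.55 mmol/kg

CA = 3.55 mmol/kg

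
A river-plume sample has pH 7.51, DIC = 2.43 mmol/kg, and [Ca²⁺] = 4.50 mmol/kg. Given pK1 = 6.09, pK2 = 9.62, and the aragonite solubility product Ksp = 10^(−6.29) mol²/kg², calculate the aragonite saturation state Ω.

α₂ = 1 / (1 + [H⁺]/K2 + [H⁺]²/(K1K2)) = 1 / (1 + 10^+2.11 + 10^+0.69)
   = 1 / (1 + 128.82 + 4.8978) = 1/134.72 = 0.007423
[CO3²⁻] = α₂ × DIC = 0.007423 × 2.43 = 0.01804 mmol/kg = 18.04 μmol/kg
Ksp = 10^(−6.29) = 5.129×10^-7
Ω = [Ca²⁺][CO3²⁻]/Ksp = (4.50×10^-3)(1.804×10^-5) / 5.129×10^-7 = 0.158

Ω = 0.158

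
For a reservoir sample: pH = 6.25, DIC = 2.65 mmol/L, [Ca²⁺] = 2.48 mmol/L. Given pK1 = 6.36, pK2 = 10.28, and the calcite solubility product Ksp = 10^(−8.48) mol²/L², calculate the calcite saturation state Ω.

Ω = 0.0809

α₂ = 1 / (1 + [H⁺]/K2 + [H⁺]²/(K1K2)) = 1 / (1 + 10^+4.03 + 10^+4.14)
   = 1 / (1 + 1.0715×10^4 + 1.3804×10^4) = 1/2.4520×10^4 = 4.078×10^-5
[CO3²⁻] = α₂ × DIC = 4.078×10^-5 × 2.65 = 0.0001081 mmol/L = 0.1081 μmol/L
Ksp = 10^(−8.48) = 3.311×10^-9
Ω = [Ca²⁺][CO3²⁻]/Ksp = (2.48×10^-3)(1.081×10^-7) / 3.311×10^-9 = 0.0809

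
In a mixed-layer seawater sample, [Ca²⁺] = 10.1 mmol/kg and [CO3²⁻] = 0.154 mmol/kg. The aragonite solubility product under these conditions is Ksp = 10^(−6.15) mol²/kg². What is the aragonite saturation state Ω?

Ksp = 10^(−6.15) = 7.079×10^-7
Ω = [Ca²⁺][CO3²⁻]/Ksp = (10.1×10^-3)(0.154×10^-3) / 7.079×10^-7 = 2.20

Ω = 2.20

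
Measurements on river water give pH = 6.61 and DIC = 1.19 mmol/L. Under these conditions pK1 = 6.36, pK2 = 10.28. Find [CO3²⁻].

[CO3²⁻] = 0.163 μmol/L

α₂ = 1 / (1 + [H⁺]/K2 + [H⁺]²/(K1K2)) = 1 / (1 + 10^+3.67 + 10^+3.42)
   = 1 / (1 + 4677.4 + 2630.3) = 1/7308.6 = 0.0001368
[CO3²⁻] = α₂ × DIC = 0.0001368 × 1.19 = 0.000163 mmol/L = 0.163 μmol/L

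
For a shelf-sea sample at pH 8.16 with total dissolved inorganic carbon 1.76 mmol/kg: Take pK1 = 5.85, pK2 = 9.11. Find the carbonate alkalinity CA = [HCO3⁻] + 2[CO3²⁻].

CA = 1.93 mmol/kg

CA = [HCO3⁻] + 2[CO3²⁻] = (α₁ + 2α₂)·DIC
At pH 8.16: [H⁺]/K1 = 10^-2.31 = 0.0048978, K2/[H⁺] = 10^-0.95 = 0.11220
α₁ = 1/(1 + 0.0048978 + 0.11220) = 1/1.1171 = 0.8952; α₂ = α₁·K2/[H⁺] = 0.1004
α₁ + 2α₂ = 1.0961
CA = 1.0961 × 1.76 = 1.93 mmol/kg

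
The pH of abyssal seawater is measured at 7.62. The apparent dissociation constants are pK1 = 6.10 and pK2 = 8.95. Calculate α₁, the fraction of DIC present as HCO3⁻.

α₁ = 1 / (1 + [H⁺]/K1 + K2/[H⁺]) = 1 / (1 + 10^-1.52 + 10^-1.33)
   = 1 / (1 + 0.030200 + 0.046774) = 1/1.0770 = 0.9285

α₁ = 0.929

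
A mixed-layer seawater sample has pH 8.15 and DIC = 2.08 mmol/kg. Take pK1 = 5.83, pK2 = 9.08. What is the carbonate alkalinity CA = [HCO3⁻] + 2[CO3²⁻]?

CA = 2.29 mmol/kg

CA = [HCO3⁻] + 2[CO3²⁻] = (α₁ + 2α₂)·DIC
At pH 8.15: [H⁺]/K1 = 10^-2.32 = 0.0047863, K2/[H⁺] = 10^-0.93 = 0.11749
α₁ = 1/(1 + 0.0047863 + 0.11749) = 1/1.1223 = 0.8910; α₂ = α₁·K2/[H⁺] = 0.1047
α₁ + 2α₂ = 1.1004
CA = 1.1004 × 2.08 = 2.29 mmol/kg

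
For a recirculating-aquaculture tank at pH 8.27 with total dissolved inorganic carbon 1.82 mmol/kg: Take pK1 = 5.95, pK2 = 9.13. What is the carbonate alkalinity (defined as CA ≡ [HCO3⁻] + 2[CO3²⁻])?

CA = [HCO3⁻] + 2[CO3²⁻] = (α₁ + 2α₂)·DIC
At pH 8.27: [H⁺]/K1 = 10^-2.32 = 0.0047863, K2/[H⁺] = 10^-0.86 = 0.13804
α₁ = 1/(1 + 0.0047863 + 0.13804) = 1/1.1428 = 0.8750; α₂ = α₁·K2/[H⁺] = 0.1208
α₁ + 2α₂ = 1.1166
CA = 1.1166 × 1.82 = 2.03 mmol/kg

CA = 2.03 mmol/kg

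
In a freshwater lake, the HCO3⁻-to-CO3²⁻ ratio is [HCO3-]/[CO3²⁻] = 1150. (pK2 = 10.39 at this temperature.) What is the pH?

pH = 7.33

From K2 = [H⁺][CO3²⁻]/[HCO3-]:  pH = pK2 − log₁₀([HCO3-]/[CO3²⁻])
log₁₀(1150) = +3.061
pH = 10.39 − (+3.061) = 7.33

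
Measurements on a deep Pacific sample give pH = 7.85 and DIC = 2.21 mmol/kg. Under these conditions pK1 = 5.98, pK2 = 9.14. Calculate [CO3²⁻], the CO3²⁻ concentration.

[CO3²⁻] = 0.106 mmol/kg

α₂ = 1 / (1 + [H⁺]/K2 + [H⁺]²/(K1K2)) = 1 / (1 + 10^+1.29 + 10^-0.58)
   = 1 / (1 + 19.498 + 0.26303) = 1/20.761 = 0.04817
[CO3²⁻] = α₂ × DIC = 0.04817 × 2.21 = 0.106 mmol/kg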